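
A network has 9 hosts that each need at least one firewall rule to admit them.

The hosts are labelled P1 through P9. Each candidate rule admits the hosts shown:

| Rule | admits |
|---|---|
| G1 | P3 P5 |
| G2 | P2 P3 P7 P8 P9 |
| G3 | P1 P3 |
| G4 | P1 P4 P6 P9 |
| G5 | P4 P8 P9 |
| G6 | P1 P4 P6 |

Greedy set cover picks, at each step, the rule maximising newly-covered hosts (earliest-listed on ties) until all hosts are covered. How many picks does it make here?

Greedy: pick G2 (covers 5 new) → pick G4 (covers 3 new) → pick G1 (covers 1 new). Total picks: 3.

3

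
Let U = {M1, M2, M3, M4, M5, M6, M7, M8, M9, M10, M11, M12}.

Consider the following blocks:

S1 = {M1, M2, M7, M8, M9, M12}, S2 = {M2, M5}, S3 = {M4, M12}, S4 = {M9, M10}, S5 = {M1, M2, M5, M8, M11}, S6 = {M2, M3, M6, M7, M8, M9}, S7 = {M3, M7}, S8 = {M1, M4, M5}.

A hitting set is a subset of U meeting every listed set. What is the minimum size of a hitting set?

The 4 items {M2, M4, M7, M10} hit every block.
The blocks S2, S3, S4, S7 are pairwise disjoint, so any hitting set needs a separate item for each — at least 4. Hence 4 is optimal.

4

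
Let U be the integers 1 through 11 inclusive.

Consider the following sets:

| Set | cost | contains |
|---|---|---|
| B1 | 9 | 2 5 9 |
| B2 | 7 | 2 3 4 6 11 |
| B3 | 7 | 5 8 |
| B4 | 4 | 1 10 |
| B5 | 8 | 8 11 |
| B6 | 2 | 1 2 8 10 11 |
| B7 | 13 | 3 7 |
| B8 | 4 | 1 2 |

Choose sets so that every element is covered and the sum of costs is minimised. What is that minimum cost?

B1, B2, B6, B7 together cover every element (B1 ∪ B2 ∪ B6 ∪ B7 = {1, 2, 3, 4, 5, 6, 7, 8, 9, 10, 11}); total cost 9 + 7 + 2 + 13 = 31.
No covering selection has total cost below 31.

31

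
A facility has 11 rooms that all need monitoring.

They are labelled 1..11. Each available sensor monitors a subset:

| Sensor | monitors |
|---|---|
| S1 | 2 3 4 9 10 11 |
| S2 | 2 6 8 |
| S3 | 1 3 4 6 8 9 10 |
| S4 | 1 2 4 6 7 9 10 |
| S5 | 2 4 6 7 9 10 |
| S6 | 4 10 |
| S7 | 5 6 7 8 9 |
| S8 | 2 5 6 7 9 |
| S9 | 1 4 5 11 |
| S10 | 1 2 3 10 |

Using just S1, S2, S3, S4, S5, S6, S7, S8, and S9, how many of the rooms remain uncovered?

0

Union of S1, S2, S3, S4, S5, S6, S7, S8, S9 = {1, 2, 3, 4, 5, 6, 7, 8, 9, 10, 11} — that's every room, so 0 are uncovered.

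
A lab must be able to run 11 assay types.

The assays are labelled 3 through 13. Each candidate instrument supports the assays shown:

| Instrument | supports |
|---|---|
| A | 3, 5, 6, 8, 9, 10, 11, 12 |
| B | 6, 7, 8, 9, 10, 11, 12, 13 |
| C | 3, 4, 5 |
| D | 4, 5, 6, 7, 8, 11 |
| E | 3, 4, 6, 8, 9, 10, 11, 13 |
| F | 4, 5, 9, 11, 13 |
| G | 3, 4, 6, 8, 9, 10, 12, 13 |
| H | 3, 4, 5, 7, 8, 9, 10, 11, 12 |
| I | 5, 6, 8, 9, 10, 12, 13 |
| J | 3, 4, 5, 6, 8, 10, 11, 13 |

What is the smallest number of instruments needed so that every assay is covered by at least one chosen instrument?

Take {B, C}. Their union is {3, 4, 5, 6, 7, 8, 9, 10, 11, 12, 13}, which is all 11 assays.
No single instrument has all 11 assays (the largest, H, has 9), so 2 is optimal.

2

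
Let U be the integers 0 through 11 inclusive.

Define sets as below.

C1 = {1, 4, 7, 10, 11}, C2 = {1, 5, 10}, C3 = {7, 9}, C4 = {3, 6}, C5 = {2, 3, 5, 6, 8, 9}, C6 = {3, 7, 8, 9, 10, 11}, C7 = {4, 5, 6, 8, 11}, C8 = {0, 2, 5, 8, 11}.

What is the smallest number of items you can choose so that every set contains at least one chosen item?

Take H = {3, 5, 7}. Each listed set contains at least one of these, so H is a hitting set of size 3.
The sets C3, C4, C8 are pairwise disjoint, so any hitting set needs a separate item for each — at least 3. Hence 3 is optimal.

3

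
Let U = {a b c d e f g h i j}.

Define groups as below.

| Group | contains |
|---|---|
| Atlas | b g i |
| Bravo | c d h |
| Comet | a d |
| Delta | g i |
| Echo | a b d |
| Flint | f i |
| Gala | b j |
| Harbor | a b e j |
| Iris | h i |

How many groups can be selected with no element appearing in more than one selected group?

Bravo, Flint, Gala are pairwise disjoint (Bravo={c,d,h}; Flint={f,i}; Gala={b,j}).
Every remaining group overlaps one of these, and no 4 of the listed groups are pairwise disjoint, so 3 is the maximum.

3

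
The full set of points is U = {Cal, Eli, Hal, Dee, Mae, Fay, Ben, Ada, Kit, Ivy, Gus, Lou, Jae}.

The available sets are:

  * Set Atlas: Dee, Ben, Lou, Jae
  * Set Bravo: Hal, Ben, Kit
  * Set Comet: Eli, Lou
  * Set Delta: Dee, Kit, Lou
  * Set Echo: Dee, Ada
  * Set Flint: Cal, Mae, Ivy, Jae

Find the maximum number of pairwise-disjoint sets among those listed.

Bravo, Comet, Echo, Flint are pairwise disjoint (Bravo={Hal,Ben,Kit}; Comet={Eli,Lou}; Echo={Dee,Ada}; Flint={Cal,Mae,Ivy,Jae}).
Every remaining set overlaps one of these, and no 5 of the listed sets are pairwise disjoint, so 4 is the maximum.

4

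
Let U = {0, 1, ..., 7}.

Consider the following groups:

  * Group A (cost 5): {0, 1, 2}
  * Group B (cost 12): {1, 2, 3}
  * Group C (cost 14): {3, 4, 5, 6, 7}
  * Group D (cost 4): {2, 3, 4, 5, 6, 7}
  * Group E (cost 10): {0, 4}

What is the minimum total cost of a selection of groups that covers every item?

A, D together cover every item (A ∪ D = {0, 1, 2, 3, 4, 5, 6, 7}); total cost 5 + 4 = 9.
No covering selection has total cost below 9.

9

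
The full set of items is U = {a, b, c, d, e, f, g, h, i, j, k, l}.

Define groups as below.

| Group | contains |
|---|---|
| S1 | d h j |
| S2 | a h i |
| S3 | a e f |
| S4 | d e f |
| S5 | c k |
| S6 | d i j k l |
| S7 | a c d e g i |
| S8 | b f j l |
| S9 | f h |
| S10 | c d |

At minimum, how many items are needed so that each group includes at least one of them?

The 4 items {c, f, h, j} hit every group.
No choice of 3 items meets every group, so 4 is the minimum.

4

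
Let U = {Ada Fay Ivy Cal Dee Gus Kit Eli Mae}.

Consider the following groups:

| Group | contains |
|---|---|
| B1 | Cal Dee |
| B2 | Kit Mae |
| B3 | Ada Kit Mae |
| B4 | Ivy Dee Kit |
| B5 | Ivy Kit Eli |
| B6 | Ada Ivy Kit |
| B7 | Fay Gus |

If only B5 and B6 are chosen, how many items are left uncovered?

Union of B5, B6 = {Ada, Ivy, Kit, Eli}.
Not covered: Fay, Cal, Dee, Gus, Mae — 5 items.

5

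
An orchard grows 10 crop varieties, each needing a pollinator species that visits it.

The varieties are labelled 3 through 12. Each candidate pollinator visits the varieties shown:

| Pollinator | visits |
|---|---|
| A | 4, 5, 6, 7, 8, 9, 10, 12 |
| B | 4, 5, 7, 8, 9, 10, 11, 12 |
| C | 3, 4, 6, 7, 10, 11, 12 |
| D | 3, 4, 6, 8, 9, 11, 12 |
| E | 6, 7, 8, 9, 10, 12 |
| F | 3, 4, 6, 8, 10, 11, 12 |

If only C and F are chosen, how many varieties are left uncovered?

Union of C, F = {3, 4, 6, 7, 8, 10, 11, 12}.
Not covered: 5, 9 — 2 varieties.

2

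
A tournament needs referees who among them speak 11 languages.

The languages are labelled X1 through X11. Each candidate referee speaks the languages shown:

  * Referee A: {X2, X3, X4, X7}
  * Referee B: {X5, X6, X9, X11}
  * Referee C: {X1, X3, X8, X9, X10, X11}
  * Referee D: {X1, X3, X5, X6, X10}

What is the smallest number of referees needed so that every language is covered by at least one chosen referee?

Take {A, C, D}. Their union is {X1, X2, X3, X4, X5, X6, X7, X8, X9, X10, X11}, which is all 11 languages.
Only A contains X2, so A is forced; the remaining 7 languages need at least 2 more referees (each remaining referee adds at most 5) — so at least 3 referees are needed, and 3 is optimal.

3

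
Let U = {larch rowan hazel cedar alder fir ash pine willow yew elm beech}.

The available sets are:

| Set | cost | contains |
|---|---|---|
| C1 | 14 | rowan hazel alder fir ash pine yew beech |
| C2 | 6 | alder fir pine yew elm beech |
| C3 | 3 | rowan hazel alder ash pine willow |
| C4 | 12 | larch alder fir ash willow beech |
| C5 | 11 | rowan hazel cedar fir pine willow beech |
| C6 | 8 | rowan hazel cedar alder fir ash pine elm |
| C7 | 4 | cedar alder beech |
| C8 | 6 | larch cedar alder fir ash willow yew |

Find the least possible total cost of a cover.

15

C2, C3, C8 together cover every element (C2 ∪ C3 ∪ C8 = {larch, rowan, hazel, cedar, alder, fir, ash, pine, willow, yew, elm, beech}); total cost 6 + 3 + 6 = 15.
No covering selection has total cost below 15.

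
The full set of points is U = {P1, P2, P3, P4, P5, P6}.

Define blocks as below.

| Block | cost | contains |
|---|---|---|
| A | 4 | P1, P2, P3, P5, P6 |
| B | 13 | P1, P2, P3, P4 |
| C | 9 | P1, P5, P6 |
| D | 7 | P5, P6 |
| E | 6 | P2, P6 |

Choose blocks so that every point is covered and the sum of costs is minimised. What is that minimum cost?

A, B together cover every point (A ∪ B = {P1, P2, P3, P4, P5, P6}); total cost 4 + 13 = 17.
No covering selection has total cost below 17.

17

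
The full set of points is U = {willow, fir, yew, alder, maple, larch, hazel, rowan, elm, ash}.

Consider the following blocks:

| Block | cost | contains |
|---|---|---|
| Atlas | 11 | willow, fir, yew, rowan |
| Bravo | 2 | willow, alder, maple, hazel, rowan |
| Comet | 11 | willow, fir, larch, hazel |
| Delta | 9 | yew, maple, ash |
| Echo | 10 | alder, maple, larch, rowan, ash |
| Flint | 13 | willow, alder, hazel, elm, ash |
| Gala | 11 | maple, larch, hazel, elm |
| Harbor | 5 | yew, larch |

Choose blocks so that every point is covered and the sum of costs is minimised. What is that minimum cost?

Bravo, Comet, Flint, Harbor together cover every point (Bravo ∪ Comet ∪ Flint ∪ Harbor = {willow, fir, yew, alder, maple, larch, hazel, rowan, elm, ash}); total cost 2 + 11 + 13 + 5 = 31.
No covering selection has total cost below 31.

31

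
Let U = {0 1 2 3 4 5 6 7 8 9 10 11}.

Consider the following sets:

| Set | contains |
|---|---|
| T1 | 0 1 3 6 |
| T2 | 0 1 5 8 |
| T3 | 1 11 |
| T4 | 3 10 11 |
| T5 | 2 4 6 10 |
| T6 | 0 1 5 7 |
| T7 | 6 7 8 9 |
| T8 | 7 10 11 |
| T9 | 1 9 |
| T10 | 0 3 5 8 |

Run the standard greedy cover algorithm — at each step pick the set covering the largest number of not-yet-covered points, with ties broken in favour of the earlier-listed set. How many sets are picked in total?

5

Greedy: pick T1 (covers 4 new) → pick T5 (covers 3 new) → pick T7 (covers 3 new) → pick T2 (covers 1 new) → pick T3 (covers 1 new). Total picks: 5.
(The true minimum cover uses only 4 sets, so greedy is not optimal here.)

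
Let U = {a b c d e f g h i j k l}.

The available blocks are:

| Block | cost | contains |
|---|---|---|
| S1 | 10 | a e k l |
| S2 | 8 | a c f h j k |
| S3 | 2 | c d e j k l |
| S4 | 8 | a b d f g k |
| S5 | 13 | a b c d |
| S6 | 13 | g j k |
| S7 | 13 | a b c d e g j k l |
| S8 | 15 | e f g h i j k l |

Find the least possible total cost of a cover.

25

S3, S4, S8 together cover every point (S3 ∪ S4 ∪ S8 = {a, b, c, d, e, f, g, h, i, j, k, l}); total cost 2 + 8 + 15 = 25.
No covering selection has total cost below 25.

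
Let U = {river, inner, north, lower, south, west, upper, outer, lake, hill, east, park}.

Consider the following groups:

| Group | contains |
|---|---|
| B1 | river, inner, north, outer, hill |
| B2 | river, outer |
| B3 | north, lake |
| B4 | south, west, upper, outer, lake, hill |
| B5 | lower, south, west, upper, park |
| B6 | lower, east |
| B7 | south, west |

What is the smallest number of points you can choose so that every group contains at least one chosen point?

4

The 4 points {river, north, lower, west} hit every group.
The groups B2, B3, B6, B7 are pairwise disjoint, so any hitting set needs a separate point for each — at least 4. Hence 4 is optimal.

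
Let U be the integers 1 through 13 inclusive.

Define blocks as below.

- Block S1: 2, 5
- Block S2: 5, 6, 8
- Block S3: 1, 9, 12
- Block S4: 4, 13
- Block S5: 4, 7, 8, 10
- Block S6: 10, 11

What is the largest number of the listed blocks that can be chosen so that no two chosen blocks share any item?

S2, S3, S4, S6 are pairwise disjoint (S2={5,6,8}; S3={1,9,12}; S4={4,13}; S6={10,11}).
Every remaining block overlaps one of these, and no 5 of the listed blocks are pairwise disjoint, so 4 is the maximum.

4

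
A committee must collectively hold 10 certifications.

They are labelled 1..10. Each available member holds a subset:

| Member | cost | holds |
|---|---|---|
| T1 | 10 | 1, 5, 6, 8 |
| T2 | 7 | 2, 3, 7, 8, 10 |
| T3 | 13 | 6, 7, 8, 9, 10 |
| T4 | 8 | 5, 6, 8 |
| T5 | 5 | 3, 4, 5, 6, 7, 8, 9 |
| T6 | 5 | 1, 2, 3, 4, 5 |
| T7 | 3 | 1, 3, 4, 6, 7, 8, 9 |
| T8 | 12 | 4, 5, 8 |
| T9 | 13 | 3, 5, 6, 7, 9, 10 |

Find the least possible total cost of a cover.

15

T2, T6, T7 together cover every certification (T2 ∪ T6 ∪ T7 = {1, 2, 3, 4, 5, 6, 7, 8, 9, 10}); total cost 7 + 5 + 3 = 15.
No covering selection has total cost below 15.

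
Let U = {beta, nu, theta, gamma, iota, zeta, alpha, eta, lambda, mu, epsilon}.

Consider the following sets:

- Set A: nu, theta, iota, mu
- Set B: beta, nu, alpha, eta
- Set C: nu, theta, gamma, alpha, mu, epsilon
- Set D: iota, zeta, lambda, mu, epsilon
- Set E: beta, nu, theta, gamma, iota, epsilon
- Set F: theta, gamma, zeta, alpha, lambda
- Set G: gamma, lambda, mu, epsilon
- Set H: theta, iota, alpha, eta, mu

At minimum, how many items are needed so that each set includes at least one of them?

3

T = {beta, zeta, mu} meets every set (each contains at least one member of T), and |T| = 3.
No choice of 2 items meets every set, so 3 is the minimum.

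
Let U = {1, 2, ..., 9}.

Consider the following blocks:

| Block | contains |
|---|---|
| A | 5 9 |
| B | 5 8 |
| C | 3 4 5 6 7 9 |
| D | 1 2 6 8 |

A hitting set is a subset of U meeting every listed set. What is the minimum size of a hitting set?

2

Take H = {5, 8}. Each listed block contains at least one of these, so H is a hitting set of size 2.
The blocks A, D are pairwise disjoint, so any hitting set needs a separate item for each — at least 2. Hence 2 is optimal.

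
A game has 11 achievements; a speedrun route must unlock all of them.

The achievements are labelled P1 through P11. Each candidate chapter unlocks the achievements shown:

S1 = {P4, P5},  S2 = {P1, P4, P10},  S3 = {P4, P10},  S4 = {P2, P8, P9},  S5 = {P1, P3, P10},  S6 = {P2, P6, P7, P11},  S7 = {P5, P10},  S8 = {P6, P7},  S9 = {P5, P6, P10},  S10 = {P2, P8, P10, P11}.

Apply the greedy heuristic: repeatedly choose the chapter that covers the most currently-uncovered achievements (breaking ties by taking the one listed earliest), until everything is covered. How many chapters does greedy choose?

5

Greedy: pick S6 (covers 4 new) → pick S2 (covers 3 new) → pick S4 (covers 2 new) → pick S1 (covers 1 new) → pick S5 (covers 1 new). Total picks: 5.
(The true minimum cover uses only 4 chapters, so greedy is not optimal here.)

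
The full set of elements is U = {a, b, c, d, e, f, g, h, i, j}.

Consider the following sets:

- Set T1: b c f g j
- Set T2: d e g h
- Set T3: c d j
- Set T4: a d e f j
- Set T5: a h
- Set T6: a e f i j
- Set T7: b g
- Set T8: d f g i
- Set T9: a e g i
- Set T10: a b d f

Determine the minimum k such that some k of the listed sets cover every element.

T1 and T2 and T6 together: T1 ∪ T2 ∪ T6 = {a, b, c, d, e, f, g, h, i, j} — every element is covered.
No 2 of the 10 sets cover everything (all 45 combinations miss at least one element), so 3 is optimal.

3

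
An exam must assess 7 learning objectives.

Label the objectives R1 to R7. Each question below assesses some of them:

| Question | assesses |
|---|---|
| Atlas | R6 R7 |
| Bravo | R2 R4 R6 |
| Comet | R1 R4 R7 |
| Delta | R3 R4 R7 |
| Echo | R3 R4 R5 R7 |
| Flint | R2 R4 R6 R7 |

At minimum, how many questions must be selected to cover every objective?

Take {Bravo, Comet, Echo}. Their union is {R1, R2, R3, R4, R5, R6, R7}, which is all 7 objectives.
Only Comet contains R1, so Comet is forced; the remaining 4 objectives need at least 2 more questions (each remaining question adds at most 2) — so at least 3 questions are needed, and 3 is optimal.

3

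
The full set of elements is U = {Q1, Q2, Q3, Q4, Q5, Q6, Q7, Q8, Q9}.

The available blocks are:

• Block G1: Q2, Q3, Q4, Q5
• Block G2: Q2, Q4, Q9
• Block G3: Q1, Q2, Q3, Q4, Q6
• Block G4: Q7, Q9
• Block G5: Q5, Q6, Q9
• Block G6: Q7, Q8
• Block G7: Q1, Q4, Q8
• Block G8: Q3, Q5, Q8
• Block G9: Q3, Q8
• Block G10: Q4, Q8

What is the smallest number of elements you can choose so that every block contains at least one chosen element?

The 3 elements {Q4, Q8, Q9} hit every block.
No choice of 2 elements meets every block, so 3 is the minimum.

3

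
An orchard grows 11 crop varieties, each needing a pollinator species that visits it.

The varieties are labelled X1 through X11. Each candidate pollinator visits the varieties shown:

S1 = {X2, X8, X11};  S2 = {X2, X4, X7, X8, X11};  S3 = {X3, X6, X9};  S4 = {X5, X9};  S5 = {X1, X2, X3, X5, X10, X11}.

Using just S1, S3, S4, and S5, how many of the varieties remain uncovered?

Union of S1, S3, S4, S5 = {X1, X2, X3, X5, X6, X8, X9, X10, X11}.
Not covered: X4, X7 — 2 varieties.

2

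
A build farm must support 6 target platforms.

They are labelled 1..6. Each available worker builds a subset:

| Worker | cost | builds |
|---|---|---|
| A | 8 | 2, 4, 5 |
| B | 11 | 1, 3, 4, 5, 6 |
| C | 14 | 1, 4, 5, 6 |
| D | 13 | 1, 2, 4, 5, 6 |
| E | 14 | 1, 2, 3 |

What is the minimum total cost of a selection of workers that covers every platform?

A, B together cover every platform (A ∪ B = {1, 2, 3, 4, 5, 6}); total cost 8 + 11 = 19.
No covering selection has total cost below 19.

19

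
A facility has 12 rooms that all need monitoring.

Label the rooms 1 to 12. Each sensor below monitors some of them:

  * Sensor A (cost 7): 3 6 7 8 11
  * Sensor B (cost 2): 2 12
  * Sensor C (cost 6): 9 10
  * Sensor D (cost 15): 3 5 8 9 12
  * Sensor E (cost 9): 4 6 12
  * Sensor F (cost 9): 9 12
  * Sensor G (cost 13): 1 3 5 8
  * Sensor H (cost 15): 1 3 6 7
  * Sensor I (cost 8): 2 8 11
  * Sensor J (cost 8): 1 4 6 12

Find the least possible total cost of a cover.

36

A, B, C, G, J together cover every room (A ∪ B ∪ C ∪ G ∪ J = {1, 2, 3, 4, 5, 6, 7, 8, 9, 10, 11, 12}); total cost 7 + 2 + 6 + 13 + 8 = 36.
No covering selection has total cost below 36.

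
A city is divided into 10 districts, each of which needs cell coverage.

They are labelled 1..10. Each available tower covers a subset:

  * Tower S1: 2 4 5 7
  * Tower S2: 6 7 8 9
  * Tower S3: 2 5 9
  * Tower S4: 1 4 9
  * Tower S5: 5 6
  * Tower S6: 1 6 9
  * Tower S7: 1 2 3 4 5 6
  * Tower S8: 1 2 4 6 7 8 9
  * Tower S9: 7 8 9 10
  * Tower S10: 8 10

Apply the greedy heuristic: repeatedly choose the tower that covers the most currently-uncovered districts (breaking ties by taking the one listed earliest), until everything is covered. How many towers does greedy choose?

3

Greedy: pick S8 (covers 7 new) → pick S7 (covers 2 new) → pick S9 (covers 1 new). Total picks: 3.
(The true minimum cover uses only 2 towers, so greedy is not optimal here.)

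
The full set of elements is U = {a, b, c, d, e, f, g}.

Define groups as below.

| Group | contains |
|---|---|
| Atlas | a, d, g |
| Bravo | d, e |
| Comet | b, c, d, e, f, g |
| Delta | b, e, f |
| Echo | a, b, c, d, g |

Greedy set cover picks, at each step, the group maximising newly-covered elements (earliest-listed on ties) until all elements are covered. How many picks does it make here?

Greedy: pick Comet (covers 6 new) → pick Atlas (covers 1 new). Total picks: 2.

2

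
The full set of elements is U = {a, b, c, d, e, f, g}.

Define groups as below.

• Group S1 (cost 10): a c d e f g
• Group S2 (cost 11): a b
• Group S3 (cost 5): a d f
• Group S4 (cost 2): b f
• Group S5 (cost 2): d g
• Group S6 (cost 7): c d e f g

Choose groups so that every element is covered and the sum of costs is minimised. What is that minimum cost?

12

S1, S4 together cover every element (S1 ∪ S4 = {a, b, c, d, e, f, g}); total cost 10 + 2 = 12.
The greedy pick S4, S5, S1 costs 14; no covering selection beats 12.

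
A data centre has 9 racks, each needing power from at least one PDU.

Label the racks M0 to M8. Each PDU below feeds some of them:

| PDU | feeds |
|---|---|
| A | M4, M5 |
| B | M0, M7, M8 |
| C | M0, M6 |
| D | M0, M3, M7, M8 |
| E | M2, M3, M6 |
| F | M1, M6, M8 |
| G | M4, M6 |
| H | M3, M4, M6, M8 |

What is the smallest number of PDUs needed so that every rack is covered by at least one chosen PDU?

Take {A, B, E, F}. Their union is {M0, M1, M2, M3, M4, M5, M6, M7, M8}, which is all 9 racks.
No 3 of the 8 PDUs cover everything (all 56 combinations miss at least one rack), so 4 is optimal.

4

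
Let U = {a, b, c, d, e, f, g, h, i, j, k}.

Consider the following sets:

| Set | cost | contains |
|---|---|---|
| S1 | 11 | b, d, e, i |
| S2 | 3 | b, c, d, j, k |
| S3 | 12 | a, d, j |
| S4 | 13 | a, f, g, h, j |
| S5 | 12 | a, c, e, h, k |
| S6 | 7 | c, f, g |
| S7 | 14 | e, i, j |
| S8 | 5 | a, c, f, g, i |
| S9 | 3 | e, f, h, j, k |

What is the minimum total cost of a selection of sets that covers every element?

11

S2, S8, S9 together cover every element (S2 ∪ S8 ∪ S9 = {a, b, c, d, e, f, g, h, i, j, k}); total cost 3 + 5 + 3 = 11.
No covering selection has total cost below 11.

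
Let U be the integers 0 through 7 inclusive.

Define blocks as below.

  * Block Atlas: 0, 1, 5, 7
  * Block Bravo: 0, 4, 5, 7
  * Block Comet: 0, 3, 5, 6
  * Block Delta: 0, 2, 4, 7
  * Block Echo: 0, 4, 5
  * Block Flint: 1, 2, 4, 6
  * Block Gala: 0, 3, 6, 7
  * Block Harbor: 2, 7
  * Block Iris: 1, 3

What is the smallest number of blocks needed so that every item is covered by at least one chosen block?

Take {Echo, Flint, Gala}. Their union is {0, 1, 2, 3, 4, 5, 6, 7}, which is all 8 items.
No 2 of the 9 blocks cover everything (all 36 combinations miss at least one item), so 3 is optimal.

3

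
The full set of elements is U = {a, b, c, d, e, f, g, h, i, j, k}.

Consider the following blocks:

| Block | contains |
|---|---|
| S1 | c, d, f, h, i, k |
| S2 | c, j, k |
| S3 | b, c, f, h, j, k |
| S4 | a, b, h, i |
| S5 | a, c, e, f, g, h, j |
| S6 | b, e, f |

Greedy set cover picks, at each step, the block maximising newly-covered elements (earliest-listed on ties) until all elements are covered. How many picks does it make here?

Greedy: pick S5 (covers 7 new) → pick S1 (covers 3 new) → pick S3 (covers 1 new). Total picks: 3.

3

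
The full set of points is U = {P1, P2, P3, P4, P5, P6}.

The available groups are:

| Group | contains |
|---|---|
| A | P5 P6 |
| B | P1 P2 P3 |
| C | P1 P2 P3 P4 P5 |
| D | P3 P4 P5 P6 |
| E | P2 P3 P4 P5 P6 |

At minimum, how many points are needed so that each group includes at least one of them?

Take H = {P2, P5}. Each listed group contains at least one of these, so H is a hitting set of size 2.
The groups A, B are pairwise disjoint, so any hitting set needs a separate point for each — at least 2. Hence 2 is optimal.

2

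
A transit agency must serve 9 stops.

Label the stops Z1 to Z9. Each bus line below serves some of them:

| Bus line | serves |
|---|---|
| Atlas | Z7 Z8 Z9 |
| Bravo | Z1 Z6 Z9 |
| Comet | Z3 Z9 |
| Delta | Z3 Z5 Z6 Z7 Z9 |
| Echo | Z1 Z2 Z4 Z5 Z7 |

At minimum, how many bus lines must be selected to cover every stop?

Atlas and Delta and Echo together: Atlas ∪ Delta ∪ Echo = {Z1, Z2, Z3, Z4, Z5, Z6, Z7, Z8, Z9} — every stop is covered.
Only Echo contains Z2, so Echo is forced; the remaining 4 stops need at least 2 more bus lines (each remaining bus line adds at most 3) — so at least 3 bus lines are needed, and 3 is optimal.

3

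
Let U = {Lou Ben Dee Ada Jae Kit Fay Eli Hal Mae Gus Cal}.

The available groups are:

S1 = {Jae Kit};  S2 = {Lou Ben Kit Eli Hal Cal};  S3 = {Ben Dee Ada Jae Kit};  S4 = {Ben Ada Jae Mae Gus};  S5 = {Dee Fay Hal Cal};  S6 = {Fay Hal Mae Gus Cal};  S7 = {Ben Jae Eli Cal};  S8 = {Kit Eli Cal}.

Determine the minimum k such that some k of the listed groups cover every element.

3

S2, S4, and S5 cover everything between them: the union {Lou, Ben, Dee, Ada, Jae, Kit, Fay, Eli, Hal, Mae, Gus, Cal} is all of U.
Only S2 contains Lou, so S2 is forced; the remaining 6 elements need at least 2 more groups (each remaining group adds at most 4) — so at least 3 groups are needed, and 3 is optimal.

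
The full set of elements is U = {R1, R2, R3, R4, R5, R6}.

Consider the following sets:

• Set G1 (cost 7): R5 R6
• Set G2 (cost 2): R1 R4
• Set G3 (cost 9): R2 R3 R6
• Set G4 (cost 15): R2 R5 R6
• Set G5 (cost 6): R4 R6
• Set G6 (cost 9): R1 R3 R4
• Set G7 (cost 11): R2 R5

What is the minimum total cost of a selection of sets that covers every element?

G1, G2, G3 together cover every element (G1 ∪ G2 ∪ G3 = {R1, R2, R3, R4, R5, R6}); total cost 7 + 2 + 9 = 18.
No covering selection has total cost below 18.

18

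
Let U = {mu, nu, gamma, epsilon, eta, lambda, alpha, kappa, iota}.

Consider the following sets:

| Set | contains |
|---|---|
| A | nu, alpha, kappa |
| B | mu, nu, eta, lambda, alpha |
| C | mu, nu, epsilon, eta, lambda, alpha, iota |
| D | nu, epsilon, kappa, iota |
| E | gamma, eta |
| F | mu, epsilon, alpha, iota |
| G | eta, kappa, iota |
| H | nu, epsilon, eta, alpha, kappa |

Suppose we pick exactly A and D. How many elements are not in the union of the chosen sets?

Union of A, D = {nu, epsilon, alpha, kappa, iota}.
Not covered: mu, gamma, eta, lambda — 4 elements.

4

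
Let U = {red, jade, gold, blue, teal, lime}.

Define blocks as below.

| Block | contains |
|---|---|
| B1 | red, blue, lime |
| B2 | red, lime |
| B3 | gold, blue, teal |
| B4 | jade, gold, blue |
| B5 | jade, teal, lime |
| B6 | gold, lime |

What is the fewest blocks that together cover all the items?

B2 and B3 and B5 together: B2 ∪ B3 ∪ B5 = {red, jade, gold, blue, teal, lime} — every item is covered.
No 2 of the 6 blocks cover everything (all 15 combinations miss at least one item), so 3 is optimal.

3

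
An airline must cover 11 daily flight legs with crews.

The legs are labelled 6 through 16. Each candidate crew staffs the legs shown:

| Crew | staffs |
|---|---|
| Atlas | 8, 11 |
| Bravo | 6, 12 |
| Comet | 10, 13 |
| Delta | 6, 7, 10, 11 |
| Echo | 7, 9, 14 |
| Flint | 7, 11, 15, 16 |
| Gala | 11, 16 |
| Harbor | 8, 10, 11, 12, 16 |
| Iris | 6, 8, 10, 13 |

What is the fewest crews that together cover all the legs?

4

Bravo and Echo and Flint and Iris together: Bravo ∪ Echo ∪ Flint ∪ Iris = {6, 7, 8, 9, 10, 11, 12, 13, 14, 15, 16} — every leg is covered.
No 3 of the 9 crews cover everything (all 84 combinations miss at least one leg), so 4 is optimal.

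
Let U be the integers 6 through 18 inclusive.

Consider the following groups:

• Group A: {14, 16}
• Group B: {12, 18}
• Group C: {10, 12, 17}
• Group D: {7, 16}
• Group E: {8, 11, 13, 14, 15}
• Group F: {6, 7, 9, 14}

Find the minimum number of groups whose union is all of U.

B, C, D, E, and F cover everything between them: the union {6, 7, 8, 9, 10, 11, 12, 13, 14, 15, 16, 17, 18} is all of U.
No 4 of the 6 groups cover everything (all 15 combinations miss at least one point), so 5 is optimal.

5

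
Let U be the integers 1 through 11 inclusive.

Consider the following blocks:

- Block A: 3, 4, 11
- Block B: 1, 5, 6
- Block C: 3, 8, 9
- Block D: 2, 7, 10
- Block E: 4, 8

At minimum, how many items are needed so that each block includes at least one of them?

4

Take H = {3, 4, 5, 10}. Each listed block contains at least one of these, so H is a hitting set of size 4.
No choice of 3 items meets every block, so 4 is the minimum.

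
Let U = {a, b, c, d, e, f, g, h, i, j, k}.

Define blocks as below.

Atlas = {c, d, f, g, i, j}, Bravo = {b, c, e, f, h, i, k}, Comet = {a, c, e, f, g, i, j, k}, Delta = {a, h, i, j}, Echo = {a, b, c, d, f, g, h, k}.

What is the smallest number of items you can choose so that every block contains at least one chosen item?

Take T = {f, h}. Each listed block contains at least one of these, so T is a hitting set of size 2.
No single item lies in every block, so at least 2 are needed and 2 is optimal.

2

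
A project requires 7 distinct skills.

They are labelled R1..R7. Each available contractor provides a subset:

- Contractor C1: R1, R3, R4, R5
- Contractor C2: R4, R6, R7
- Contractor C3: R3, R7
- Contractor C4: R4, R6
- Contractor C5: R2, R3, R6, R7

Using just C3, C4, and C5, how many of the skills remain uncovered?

2

Union of C3, C4, C5 = {R2, R3, R4, R6, R7}.
Not covered: R1, R5 — 2 skills.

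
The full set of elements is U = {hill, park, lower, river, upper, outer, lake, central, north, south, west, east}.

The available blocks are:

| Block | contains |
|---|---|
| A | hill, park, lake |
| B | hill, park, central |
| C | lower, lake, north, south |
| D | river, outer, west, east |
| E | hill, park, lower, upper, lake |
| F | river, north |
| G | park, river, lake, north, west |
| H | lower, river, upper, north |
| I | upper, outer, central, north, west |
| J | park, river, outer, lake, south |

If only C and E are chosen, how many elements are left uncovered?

5

Union of C, E = {hill, park, lower, upper, lake, north, south}.
Not covered: river, outer, central, west, east — 5 elements.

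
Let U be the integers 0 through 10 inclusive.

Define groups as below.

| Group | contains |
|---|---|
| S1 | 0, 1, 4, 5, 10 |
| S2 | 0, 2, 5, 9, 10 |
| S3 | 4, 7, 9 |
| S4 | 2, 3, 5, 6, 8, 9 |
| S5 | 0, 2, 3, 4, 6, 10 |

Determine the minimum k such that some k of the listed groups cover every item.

Take {S1, S3, S4}. Their union is {0, 1, 2, 3, 4, 5, 6, 7, 8, 9, 10}, which is all 11 items.
Only S1 contains 1, so S1 is forced; the remaining 6 items need at least 2 more groups (each remaining group adds at most 5) — so at least 3 groups are needed, and 3 is optimal.

3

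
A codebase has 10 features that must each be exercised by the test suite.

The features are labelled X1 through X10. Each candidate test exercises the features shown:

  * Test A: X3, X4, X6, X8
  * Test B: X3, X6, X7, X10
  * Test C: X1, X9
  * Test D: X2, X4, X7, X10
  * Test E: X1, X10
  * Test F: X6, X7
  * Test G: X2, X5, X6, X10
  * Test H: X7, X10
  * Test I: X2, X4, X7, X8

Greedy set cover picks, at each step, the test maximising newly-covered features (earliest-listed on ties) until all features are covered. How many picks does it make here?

Greedy: pick A (covers 4 new) → pick D (covers 3 new) → pick C (covers 2 new) → pick G (covers 1 new). Total picks: 4.

4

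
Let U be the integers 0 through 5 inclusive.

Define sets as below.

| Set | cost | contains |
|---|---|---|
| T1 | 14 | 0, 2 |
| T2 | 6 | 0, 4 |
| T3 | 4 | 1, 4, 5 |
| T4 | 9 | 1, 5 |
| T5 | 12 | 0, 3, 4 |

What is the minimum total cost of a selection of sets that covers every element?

T1, T3, T5 together cover every element (T1 ∪ T3 ∪ T5 = {0, 1, 2, 3, 4, 5}); total cost 14 + 4 + 12 = 30.
The greedy pick T3, T2, T5, T1 costs 36; no covering selection beats 30.

30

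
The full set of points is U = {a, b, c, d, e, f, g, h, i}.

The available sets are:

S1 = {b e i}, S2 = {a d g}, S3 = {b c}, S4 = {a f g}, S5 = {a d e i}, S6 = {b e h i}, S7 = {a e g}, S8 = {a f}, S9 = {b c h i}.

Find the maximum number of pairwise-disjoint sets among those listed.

2

S4, S6 are pairwise disjoint (S4={a,f,g}; S6={b,e,h,i}).
Every remaining set overlaps one of these, and no 3 of the listed sets are pairwise disjoint, so 2 is the maximum.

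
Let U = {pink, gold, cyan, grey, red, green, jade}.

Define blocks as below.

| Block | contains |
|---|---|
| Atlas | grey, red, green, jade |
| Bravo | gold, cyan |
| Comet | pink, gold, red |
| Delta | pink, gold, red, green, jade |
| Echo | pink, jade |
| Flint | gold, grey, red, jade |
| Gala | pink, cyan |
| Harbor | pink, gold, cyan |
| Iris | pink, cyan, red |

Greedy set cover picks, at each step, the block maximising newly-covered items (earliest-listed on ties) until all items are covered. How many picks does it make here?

Greedy: pick Delta (covers 5 new) → pick Atlas (covers 1 new) → pick Bravo (covers 1 new). Total picks: 3.
(The true minimum cover uses only 2 blocks, so greedy is not optimal here.)

3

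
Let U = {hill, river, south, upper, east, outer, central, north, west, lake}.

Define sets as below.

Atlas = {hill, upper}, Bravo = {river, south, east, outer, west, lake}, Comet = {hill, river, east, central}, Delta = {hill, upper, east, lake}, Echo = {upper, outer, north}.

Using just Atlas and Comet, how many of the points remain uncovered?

Union of Atlas, Comet = {hill, river, upper, east, central}.
Not covered: south, outer, north, west, lake — 5 points.

5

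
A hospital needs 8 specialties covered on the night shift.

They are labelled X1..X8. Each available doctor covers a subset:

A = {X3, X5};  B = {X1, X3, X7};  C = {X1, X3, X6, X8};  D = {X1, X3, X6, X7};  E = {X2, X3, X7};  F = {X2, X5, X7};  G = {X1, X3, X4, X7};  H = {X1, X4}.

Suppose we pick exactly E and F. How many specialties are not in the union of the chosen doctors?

4

Union of E, F = {X2, X3, X5, X7}.
Not covered: X1, X4, X6, X8 — 4 specialties.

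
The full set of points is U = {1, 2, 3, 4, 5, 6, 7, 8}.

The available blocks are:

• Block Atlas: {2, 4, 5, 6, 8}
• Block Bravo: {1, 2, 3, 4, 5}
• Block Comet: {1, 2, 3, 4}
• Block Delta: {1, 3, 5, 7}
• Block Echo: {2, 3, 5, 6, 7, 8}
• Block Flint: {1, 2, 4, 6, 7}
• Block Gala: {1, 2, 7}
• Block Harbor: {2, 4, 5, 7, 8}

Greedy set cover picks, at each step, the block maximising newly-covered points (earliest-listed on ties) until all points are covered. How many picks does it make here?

2

Greedy: pick Echo (covers 6 new) → pick Bravo (covers 2 new). Total picks: 2.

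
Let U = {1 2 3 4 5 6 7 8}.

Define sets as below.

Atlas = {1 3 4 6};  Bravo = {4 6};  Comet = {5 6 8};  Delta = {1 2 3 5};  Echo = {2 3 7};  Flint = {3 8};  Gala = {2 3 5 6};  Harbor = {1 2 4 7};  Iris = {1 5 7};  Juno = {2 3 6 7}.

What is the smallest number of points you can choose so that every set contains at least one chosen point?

Take H = {1, 3, 6}. Each listed set contains at least one of these, so H is a hitting set of size 3.
The sets Bravo, Flint, Iris are pairwise disjoint, so any hitting set needs a separate point for each — at least 3. Hence 3 is optimal.

3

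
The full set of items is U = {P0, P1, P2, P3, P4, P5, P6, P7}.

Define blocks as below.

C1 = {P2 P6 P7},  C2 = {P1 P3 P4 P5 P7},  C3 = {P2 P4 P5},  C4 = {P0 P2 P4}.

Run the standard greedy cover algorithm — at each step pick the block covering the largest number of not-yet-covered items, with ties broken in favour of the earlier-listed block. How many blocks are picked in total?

Greedy: pick C2 (covers 5 new) → pick C1 (covers 2 new) → pick C4 (covers 1 new). Total picks: 3.

3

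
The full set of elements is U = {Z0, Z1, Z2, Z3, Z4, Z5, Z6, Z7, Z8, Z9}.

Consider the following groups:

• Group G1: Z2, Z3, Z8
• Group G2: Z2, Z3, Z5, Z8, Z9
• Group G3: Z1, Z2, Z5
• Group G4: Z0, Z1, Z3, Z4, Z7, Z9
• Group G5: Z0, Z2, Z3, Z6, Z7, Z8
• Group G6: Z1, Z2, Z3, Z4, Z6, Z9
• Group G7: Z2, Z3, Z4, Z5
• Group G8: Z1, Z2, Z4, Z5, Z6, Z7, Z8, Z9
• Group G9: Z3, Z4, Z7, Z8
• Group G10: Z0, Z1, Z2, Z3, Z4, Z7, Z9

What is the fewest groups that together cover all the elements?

Take {G4, G8}. Their union is {Z0, Z1, Z2, Z3, Z4, Z5, Z6, Z7, Z8, Z9}, which is all 10 elements.
No single group has all 10 elements (the largest, G8, has 8), so 2 is optimal.

2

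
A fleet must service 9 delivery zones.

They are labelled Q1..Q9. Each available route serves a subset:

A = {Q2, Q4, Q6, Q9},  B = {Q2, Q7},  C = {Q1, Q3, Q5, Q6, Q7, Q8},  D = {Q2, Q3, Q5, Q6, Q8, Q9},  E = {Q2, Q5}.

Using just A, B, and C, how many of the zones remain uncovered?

0

Union of A, B, C = {Q1, Q2, Q3, Q4, Q5, Q6, Q7, Q8, Q9} — that's every zone, so 0 are uncovered.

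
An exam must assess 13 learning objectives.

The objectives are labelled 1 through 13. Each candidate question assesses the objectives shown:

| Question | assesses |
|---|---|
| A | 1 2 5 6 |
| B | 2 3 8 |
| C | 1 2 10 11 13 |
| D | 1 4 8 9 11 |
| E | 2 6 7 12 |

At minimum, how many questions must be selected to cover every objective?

A and B and C and D and E together: A ∪ B ∪ C ∪ D ∪ E = {1, 2, 3, 4, 5, 6, 7, 8, 9, 10, 11, 12, 13} — every objective is covered.
No 4 of the 5 questions cover everything (all 5 combinations miss at least one objective), so 5 is optimal.

5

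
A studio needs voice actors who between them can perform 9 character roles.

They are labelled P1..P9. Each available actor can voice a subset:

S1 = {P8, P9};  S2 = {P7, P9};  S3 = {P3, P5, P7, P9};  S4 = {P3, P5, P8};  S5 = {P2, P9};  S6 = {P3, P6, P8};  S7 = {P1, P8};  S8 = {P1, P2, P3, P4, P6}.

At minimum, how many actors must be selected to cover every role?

3

S3 and S6 and S8 together: S3 ∪ S6 ∪ S8 = {P1, P2, P3, P4, P5, P6, P7, P8, P9} — every role is covered.
Only S8 contains P4, so S8 is forced; the remaining 4 roles need at least 2 more actors (each remaining actor adds at most 3) — so at least 3 actors are needed, and 3 is optimal.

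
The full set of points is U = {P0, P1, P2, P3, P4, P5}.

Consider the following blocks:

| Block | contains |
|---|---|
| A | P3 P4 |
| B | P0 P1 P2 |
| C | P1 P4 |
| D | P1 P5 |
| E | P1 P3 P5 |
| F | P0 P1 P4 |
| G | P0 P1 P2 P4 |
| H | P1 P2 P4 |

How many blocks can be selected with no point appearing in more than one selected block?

2

A, D are pairwise disjoint (A={P3,P4}; D={P1,P5}).
Every remaining block overlaps one of these, and no 3 of the listed blocks are pairwise disjoint, so 2 is the maximum.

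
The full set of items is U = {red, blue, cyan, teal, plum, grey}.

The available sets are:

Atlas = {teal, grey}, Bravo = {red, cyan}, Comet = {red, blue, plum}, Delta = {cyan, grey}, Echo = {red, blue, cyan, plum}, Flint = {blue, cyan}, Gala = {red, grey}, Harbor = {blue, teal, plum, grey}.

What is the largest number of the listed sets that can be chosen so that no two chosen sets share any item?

2

Atlas, Flint are pairwise disjoint (Atlas={teal,grey}; Flint={blue,cyan}).
Every remaining set overlaps one of these, and no 3 of the listed sets are pairwise disjoint, so 2 is the maximum.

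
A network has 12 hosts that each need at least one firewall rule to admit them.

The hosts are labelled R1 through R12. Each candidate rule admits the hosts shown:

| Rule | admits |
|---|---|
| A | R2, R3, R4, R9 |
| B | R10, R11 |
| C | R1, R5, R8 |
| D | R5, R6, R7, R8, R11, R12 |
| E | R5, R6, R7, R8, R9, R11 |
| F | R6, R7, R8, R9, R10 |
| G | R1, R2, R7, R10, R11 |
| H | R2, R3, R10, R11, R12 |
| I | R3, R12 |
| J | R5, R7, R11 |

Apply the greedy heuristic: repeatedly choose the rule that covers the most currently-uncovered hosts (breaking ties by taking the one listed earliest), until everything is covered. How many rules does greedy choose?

Greedy: pick D (covers 6 new) → pick A (covers 4 new) → pick G (covers 2 new). Total picks: 3.

3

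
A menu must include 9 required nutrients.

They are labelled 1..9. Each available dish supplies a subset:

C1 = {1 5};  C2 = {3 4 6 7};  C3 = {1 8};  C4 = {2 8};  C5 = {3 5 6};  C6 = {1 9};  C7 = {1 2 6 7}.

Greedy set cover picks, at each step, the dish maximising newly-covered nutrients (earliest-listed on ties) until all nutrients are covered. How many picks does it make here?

Greedy: pick C2 (covers 4 new) → pick C1 (covers 2 new) → pick C4 (covers 2 new) → pick C6 (covers 1 new). Total picks: 4.

4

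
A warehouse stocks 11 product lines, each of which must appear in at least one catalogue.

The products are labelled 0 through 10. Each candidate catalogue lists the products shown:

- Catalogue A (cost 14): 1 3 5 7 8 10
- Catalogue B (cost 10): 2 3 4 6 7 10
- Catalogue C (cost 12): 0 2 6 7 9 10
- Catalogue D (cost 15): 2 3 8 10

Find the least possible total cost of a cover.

36

A, B, C together cover every product (A ∪ B ∪ C = {0, 1, 2, 3, 4, 5, 6, 7, 8, 9, 10}); total cost 14 + 10 + 12 = 36.
No covering selection has total cost below 36.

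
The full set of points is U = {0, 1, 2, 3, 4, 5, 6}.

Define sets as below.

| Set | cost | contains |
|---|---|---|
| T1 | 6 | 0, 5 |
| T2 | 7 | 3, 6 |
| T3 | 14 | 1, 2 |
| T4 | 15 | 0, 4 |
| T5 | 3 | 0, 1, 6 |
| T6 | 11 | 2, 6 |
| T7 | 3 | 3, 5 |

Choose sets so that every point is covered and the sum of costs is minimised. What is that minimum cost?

32

T4, T5, T6, T7 together cover every point (T4 ∪ T5 ∪ T6 ∪ T7 = {0, 1, 2, 3, 4, 5, 6}); total cost 15 + 3 + 11 + 3 = 32.
No covering selection has total cost below 32.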